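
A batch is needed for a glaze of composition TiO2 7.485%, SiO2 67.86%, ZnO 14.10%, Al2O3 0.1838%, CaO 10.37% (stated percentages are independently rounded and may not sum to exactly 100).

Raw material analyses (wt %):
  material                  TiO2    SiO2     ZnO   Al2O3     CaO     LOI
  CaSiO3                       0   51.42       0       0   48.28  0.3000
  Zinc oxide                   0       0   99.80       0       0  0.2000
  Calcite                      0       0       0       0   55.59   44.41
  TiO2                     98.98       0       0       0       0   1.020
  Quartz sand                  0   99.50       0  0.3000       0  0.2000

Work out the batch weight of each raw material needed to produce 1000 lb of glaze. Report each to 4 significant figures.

Mid-chain values are displayed rounded to four significant figures alongside each step — each numeric step holds exact precision at each step; each reported number sees exactly one rounding. All derived quantities (the five compositions, ignition loss, net glass mass, totals, the yield) are recomputed from the batch weights at 1000 lb of glass in exact precision, as written in either problem or answer.
The oxide mass targets at 1000 lb glaze:
  TiO2: 7.485% × 1000 = 74.85 lb
  SiO2: 67.86% × 1000 = 678.6 lb
  ZnO: 14.10% × 1000 = 141.0 lb
  Al2O3: 0.1838% × 1000 = 1.838 lb
  CaO: 10.37% × 1000 = 103.7 lb
Balance tally, oxide-wise, from the weights as reported, under the basis named above (target by target, the sums agree up to rounding of the answer):
  TiO2: 75.62·0.9898 = 74.85 lb (target 74.85 lb)
  SiO2: 134.2·0.5142 + 612.7·0.9950 = 678.6 lb (target 678.6 lb)
  ZnO: 141.3·0.9980 = 141.0 lb (target 141.0 lb)
  Al2O3: 612.7·0.003000 = 1.838 lb (target 1.838 lb)
  CaO: 134.2·0.4828 + 70.01·0.5559 = 103.7 lb (target 103.7 lb)
The glass-mass cross-check: total batch − LOI = 1000 lb (the Σ of target masses is 1000 lb; stated basis 1000 lb — any gap is answer rounding).
Batch total: Σ batch = 1034 lb; loss to ignition Σ batch·LOI = 33.77 lb; yield, glass over the total, = 96.73%.

Batch per 1000 lb glaze:
  CaSiO3: 134.2 lb
  Zinc oxide: 141.3 lb
  Calcite: 70.01 lb
  TiO2: 75.62 lb
  Quartz sand: 612.7 lb
Total batch = 1034 lb; LOI loss = 33.77 lb; yield = 96.73%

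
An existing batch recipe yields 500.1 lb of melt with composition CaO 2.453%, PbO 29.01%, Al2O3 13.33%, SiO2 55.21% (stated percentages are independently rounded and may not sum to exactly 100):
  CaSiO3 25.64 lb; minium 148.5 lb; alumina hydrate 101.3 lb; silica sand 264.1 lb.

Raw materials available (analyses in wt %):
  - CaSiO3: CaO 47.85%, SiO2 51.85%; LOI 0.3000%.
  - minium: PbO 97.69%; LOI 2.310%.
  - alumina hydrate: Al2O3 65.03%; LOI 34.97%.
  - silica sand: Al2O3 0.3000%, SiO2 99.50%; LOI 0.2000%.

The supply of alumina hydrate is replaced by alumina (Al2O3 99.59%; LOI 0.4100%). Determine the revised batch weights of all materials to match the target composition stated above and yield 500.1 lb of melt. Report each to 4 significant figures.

Revised batch per 500.1 lb melt:
  CaSiO3: 25.64 lb
  minium: 148.5 lb
  alumina: 66.14 lb
  silica sand: 264.1 lb
Total batch = 504.4 lb; LOI loss = 4.307 lb

The working math maintains full float precision throughout; in-progress results appear rounded to 4 significant digits across the worked steps; each reported figure sees exactly one rounding; the derived quantities (totals, the four compositions, the yield, glass mass, ignition loss) are re-derived from the batch weights per 500.1 lb of glass in exact precision as written in the problem or the answer.
Target masses of each oxide per 500.1 lb melt:
  CaO: 2.453% × 500.1 = 12.27 lb
  PbO: 29.01% × 500.1 = 145.1 lb
  Al2O3: 13.33% × 500.1 = 66.66 lb
  SiO2: 55.21% × 500.1 = 276.1 lb
A balance pass over the oxides, given the weights on record, per the basis as stated (sum by sum, the targets are met within answer rounding):
  CaO: 25.64·0.4785 = 12.27 lb (target 12.27 lb)
  PbO: 148.5·0.9769 = 145.1 lb (target 145.1 lb)
  Al2O3: 66.14·0.9959 + 264.1·0.003000 = 66.66 lb (target 66.66 lb)
  SiO2: 25.64·0.5185 + 264.1·0.9950 = 276.1 lb (target 276.1 lb)
Glass mass check: batch total minus LOI = 500.1 lb (oxide target masses add up to 500.1 lb; the stated basis being 500.1 lb — a pure rounding effect).
Batch grand total — Σ batch = 504.4 lb; ignition loss, Σ(batch × LOI) = 4.307 lb; glass ÷ batch gives a yield of 99.15%.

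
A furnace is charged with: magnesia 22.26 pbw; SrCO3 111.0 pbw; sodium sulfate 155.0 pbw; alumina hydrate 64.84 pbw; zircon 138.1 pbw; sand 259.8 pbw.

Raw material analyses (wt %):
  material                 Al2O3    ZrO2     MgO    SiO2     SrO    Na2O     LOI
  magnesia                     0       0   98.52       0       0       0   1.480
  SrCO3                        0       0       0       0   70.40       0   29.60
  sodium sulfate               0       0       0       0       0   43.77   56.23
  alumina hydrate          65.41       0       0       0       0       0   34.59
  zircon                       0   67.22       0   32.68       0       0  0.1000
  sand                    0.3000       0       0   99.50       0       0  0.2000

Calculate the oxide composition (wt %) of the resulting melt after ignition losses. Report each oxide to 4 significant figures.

The intermediate values appear, with 4-significant-digit rounding, at each printed step. Exact precision is held at every stage; exactly one rounding lands on every reported number; derived quantities (the totals, yield, LOI, net glass mass, the six compositions) are recomputed starting from the weights for 607.6 pbw of glass in full precision exactly as printed in the problem or the answer.
What the batch supplies per oxide:
  Al2O3: 64.84·0.6541 + 259.8·0.003000 = 43.19 pbw
  ZrO2: 138.1·0.6722 = 92.83 pbw
  MgO: 22.26·0.9852 = 21.93 pbw
  SiO2: 138.1·0.3268 + 259.8·0.9950 = 303.6 pbw
  SrO: 111.0·0.7040 = 78.14 pbw
  Na2O: 155.0·0.4377 = 67.84 pbw
LOI: 22.26·0.01480 + 111.0·0.2960 + 155.0·0.5623 + 64.84·0.3459 + 138.1·0.001000 + 259.8·0.002000 = 143.4 pbw
The glass mass, total less LOI, = 751.0 − 143.4 = 607.6 pbw (consistent with Σ oxide mass)
oxide / glass × 100 gives the wt %

Glass mass = 607.6 pbw (batch 751.0 − LOI 143.4).
Composition: Al2O3 7.109%, ZrO2 15.28%, MgO 3.610%, SiO2 49.97%, SrO 12.86%, Na2O 11.17%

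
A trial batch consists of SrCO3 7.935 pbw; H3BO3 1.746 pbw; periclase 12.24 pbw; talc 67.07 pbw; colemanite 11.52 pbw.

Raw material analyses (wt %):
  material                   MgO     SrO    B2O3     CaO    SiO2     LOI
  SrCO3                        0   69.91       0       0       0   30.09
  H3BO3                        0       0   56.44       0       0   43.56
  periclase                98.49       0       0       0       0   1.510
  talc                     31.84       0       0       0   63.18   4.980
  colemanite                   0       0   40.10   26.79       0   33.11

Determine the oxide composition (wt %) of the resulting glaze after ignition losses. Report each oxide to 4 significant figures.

Glass mass = 90.02 pbw (batch 100.5 − LOI 10.49).
Composition: MgO 37.11%, SrO 6.162%, B2O3 6.226%, CaO 3.428%, SiO2 47.07%

Intermediates are displayed rounded off to 4 significant digits as written; the whole derivation holds exact precision in every operation — exactly one rounding goes into each reported number; the derived quantities, including the five compositions, LOI, glass mass, the totals, yield, are rebuilt using the weight values at 90.02 pbw of glass at full precision, as they appear in question or answer.
Delivered oxide masses:
  MgO: 12.24·0.9849 + 67.07·0.3184 = 33.41 pbw
  SrO: 7.935·0.6991 = 5.547 pbw
  B2O3: 1.746·0.5644 + 11.52·0.4010 = 5.605 pbw
  CaO: 11.52·0.2679 = 3.086 pbw
  SiO2: 67.07·0.6318 = 42.37 pbw
LOI: 7.935·0.3009 + 1.746·0.4356 + 12.24·0.01510 + 67.07·0.04980 + 11.52·0.3311 = 10.49 pbw
Glass = total batch minus LOI = 100.5 − 10.49 = 90.02 pbw (= Σ oxide masses)
percent share: oxide ÷ glass, ×100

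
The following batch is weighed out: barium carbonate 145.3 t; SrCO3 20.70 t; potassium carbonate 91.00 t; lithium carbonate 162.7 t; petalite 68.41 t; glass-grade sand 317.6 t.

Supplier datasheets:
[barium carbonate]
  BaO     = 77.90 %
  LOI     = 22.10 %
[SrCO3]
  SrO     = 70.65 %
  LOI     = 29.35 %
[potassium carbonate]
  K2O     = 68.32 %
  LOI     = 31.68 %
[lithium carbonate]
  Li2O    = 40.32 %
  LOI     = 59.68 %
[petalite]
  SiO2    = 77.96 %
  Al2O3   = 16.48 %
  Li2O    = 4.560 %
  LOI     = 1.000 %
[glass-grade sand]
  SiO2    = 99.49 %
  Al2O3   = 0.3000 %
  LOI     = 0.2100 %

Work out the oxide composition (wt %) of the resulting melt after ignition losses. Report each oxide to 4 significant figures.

Glass mass = 640.2 t (batch 805.7 − LOI 165.5).
Composition: SiO2 57.68%, K2O 9.711%, Al2O3 1.910%, Li2O 10.73%, BaO 17.68%, SrO 2.284%

Every computation carries full precision through every step; mid-chain values are displayed with 4-significant-figure rounding in the printout. Every reported value takes exactly one rounding. The derived quantities are recomputed using the weight values at 640.2 t of glass at full float precision (glass mass, the yield, the six compositions, totals, LOI), as they appear in the problem or answer text.
What the batch supplies per oxide:
  SiO2: 68.41·0.7796 + 317.6·0.9949 = 369.3 t
  K2O: 91.00·0.6832 = 62.17 t
  Al2O3: 68.41·0.1648 + 317.6·0.003000 = 12.23 t
  Li2O: 162.7·0.4032 + 68.41·0.04560 = 68.72 t
  BaO: 145.3·0.7790 = 113.2 t
  SrO: 20.70·0.7065 = 14.62 t
LOI: 145.3·0.2210 + 20.70·0.2935 + 91.00·0.3168 + 162.7·0.5968 + 68.41·0.01000 + 317.6·0.002100 = 165.5 t
Glass mass = batch − LOI = 805.7 − 165.5 = 640.2 t (equal to the oxide-mass sum)
oxide / glass × 100 gives the wt %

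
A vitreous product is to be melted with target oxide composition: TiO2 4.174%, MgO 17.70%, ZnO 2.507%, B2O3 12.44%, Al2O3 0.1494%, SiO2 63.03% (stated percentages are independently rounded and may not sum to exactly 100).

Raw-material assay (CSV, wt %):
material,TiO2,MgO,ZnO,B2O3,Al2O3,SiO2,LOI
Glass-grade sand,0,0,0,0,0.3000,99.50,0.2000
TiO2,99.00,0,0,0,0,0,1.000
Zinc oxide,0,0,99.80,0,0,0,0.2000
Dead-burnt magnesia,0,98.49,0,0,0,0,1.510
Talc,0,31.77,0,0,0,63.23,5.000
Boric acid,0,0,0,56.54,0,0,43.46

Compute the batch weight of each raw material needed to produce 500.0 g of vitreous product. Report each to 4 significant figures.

The intermediate values appear, with 4-significant-digit rounding, alongside each step. The whole derivation maintains exact precision throughout. A single rounding produces each reported value. The derived quantities, including six oxide percentages, totals, the yield, LOI, glass mass, are carried from the weighed amounts per 500.0 g of glass at exact precision exactly as printed in either problem or answer.
Target masses of each oxide per 500.0 g vitreous product:
  TiO2: 4.174% × 500.0 = 20.87 g
  MgO: 17.70% × 500.0 = 88.50 g
  ZnO: 2.507% × 500.0 = 12.54 g
  B2O3: 12.44% × 500.0 = 62.20 g
  Al2O3: 0.1494% × 500.0 = 0.7470 g
  SiO2: 63.03% × 500.0 = 315.2 g
A balance pass over the oxides, on the weights just shown, against the basis in use (each sum matches its target mass given rounding of the digits):
  TiO2: 21.08·0.9900 = 20.87 g (target 20.87 g)
  MgO: 55.47·0.9849 + 106.6·0.3177 = 88.50 g (target 88.50 g)
  ZnO: 12.56·0.9980 = 12.53 g (target 12.54 g)
  B2O3: 110.0·0.5654 = 62.19 g (target 62.20 g)
  Al2O3: 249.0·0.003000 = 0.7470 g (target 0.7470 g)
  SiO2: 249.0·0.9950 + 106.6·0.6323 = 315.2 g (target 315.2 g)
Glass-mass closure: batch Σ − ignition loss = 500.0 g (summing oxide targets gives 500.0 g; basis as stated: 500.0 g — rounding explains the deltas).
Batch total: Σ batch = 554.7 g; LOI removed, Σ of batch·LOI: 54.71 g; the yield ratio, glass ÷ batch: 90.14%.

Batch per 500.0 g vitreous product:
  Glass-grade sand: 249.0 g
  TiO2: 21.08 g
  Zinc oxide: 12.56 g
  Dead-burnt magnesia: 55.47 g
  Talc: 106.6 g
  Boric acid: 110.0 g
Total batch = 554.7 g; LOI loss = 54.71 g; yield = 90.14%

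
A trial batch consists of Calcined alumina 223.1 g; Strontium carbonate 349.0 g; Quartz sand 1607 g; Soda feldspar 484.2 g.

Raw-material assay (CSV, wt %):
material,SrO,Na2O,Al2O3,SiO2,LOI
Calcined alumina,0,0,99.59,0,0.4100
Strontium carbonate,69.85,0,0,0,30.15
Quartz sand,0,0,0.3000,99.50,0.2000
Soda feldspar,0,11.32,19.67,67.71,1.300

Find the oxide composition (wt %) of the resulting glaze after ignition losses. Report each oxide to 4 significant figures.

Glass mass = 2548 g (batch 2663 − LOI 115.6).
Composition: SrO 9.569%, Na2O 2.151%, Al2O3 12.65%, SiO2 75.63%

Rounding to 4 significant figures applies to each working value as shown — every computation keeps exact precision all the way through; each reported value takes exactly one rounding. The derived quantities are recomputed from the batch weights at 2548 g of glass in full precision (net glass mass, four oxide percentages, the totals, ignition loss, the yield) as quoted within the problem or the answer.
Per-oxide mass from batch:
  SrO: 349.0·0.6985 = 243.8 g
  Na2O: 484.2·0.1132 = 54.81 g
  Al2O3: 223.1·0.9959 + 1607·0.003000 + 484.2·0.1967 = 322.2 g
  SiO2: 1607·0.9950 + 484.2·0.6771 = 1927 g
LOI: 223.1·0.004100 + 349.0·0.3015 + 1607·0.002000 + 484.2·0.01300 = 115.6 g
Resulting glass, batch − LOI: 2663 − 115.6 = 2548 g (the oxide masses sum to this)
each wt % is 100 × oxide ÷ glass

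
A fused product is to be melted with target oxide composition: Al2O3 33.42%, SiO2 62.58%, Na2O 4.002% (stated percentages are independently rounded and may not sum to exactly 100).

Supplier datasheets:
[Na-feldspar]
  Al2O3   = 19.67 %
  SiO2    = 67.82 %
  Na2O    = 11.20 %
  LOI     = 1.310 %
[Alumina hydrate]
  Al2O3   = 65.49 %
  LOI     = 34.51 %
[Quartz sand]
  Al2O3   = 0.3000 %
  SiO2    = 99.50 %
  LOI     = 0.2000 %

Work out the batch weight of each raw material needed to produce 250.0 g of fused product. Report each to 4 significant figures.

All internal work runs at full precision at all times; the intermediate values appear rounded off to 4 significant digits across the worked steps; a single rounding produces each reported result; the derived quantities (yield, ignition loss, net glass mass, three oxide percentages, totals) are re-derived from the batch weights at 250.0 g of glass in full float precision, as quoted within either problem or answer.
Target oxide masses per 250.0 g fused product:
  Al2O3: 33.42% × 250.0 = 83.55 g
  SiO2: 62.58% × 250.0 = 156.4 g
  Na2O: 4.002% × 250.0 = 10.01 g
Per-oxide balance check applying the batch weights above, at the basis given (delivered sums recover each target exact up to rounding of places):
  Al2O3: 89.33·0.1967 + 100.3·0.6549 + 96.35·0.003000 = 83.55 g (target 83.55 g)
  SiO2: 89.33·0.6782 + 96.35·0.9950 = 156.5 g (target 156.4 g)
  Na2O: 89.33·0.1120 = 10.00 g (target 10.01 g)
Glass-mass sanity pass: net batch after ignition = 250.0 g (summing oxide targets gives 250.0 g; against the stated basis, 250.0 g — any gap is answer rounding).
Batch total: Σ batch = 286.0 g; LOI loss = Σ batch·LOI = 35.98 g; as yield: glass ÷ batch → 87.42%.

Batch per 250.0 g fused product:
  Na-feldspar: 89.33 g
  Alumina hydrate: 100.3 g
  Quartz sand: 96.35 g
Total batch = 286.0 g; LOI loss = 35.98 g; yield = 87.42%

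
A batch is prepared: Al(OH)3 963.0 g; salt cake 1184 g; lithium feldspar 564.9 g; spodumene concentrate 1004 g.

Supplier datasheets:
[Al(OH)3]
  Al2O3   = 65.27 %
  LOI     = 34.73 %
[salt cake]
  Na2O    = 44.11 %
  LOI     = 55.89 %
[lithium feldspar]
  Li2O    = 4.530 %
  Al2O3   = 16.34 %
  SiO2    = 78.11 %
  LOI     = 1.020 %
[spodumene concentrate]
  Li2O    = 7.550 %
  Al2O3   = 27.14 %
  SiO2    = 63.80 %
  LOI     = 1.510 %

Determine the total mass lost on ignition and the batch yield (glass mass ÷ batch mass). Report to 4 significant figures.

All internal work keeps full float precision all the way through; mid-chain values appear with 4-significant-figure rounding as written. Each reported figure sees exactly one rounding — all derived quantities are rebuilt at full float precision (net glass mass, LOI, the four compositions, the yield, totals) from the weighed amounts on 2699 g of glass exactly as shown in the question or the answer.
Per-material ignition loss:
  Al(OH)3: 963.0 × 0.3473 = 334.4 g
  salt cake: 1184 × 0.5589 = 661.7 g
  lithium feldspar: 564.9 × 0.01020 = 5.762 g
  spodumene concentrate: 1004 × 0.01510 = 15.16 g
Total LOI = 1017 g
Glass = batch − LOI = 3716 − 1017 = 2699 g

LOI loss = 1017 g; glass = 2699 g; yield = 72.63%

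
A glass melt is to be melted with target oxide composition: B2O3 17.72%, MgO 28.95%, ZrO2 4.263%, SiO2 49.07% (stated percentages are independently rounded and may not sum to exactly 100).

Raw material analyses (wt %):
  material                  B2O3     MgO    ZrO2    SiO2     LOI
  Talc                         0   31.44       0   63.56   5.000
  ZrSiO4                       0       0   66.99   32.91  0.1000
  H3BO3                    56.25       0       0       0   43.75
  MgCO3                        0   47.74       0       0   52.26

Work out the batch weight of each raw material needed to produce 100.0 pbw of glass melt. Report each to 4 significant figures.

Batch per 100.0 pbw glass melt:
  Talc: 73.91 pbw
  ZrSiO4: 6.364 pbw
  H3BO3: 31.50 pbw
  MgCO3: 11.97 pbw
Total batch = 123.7 pbw; LOI loss = 23.74 pbw; yield = 80.82%

Each numeric step carries full precision at all times — mid-chain values are displayed (rounded to 4 significant figures) when written out. Each reported result includes exactly one rounding — all derived quantities, which include four oxide percentages, the totals, ignition loss, net glass mass, the yield, are recomputed at full precision, exactly as shown in the question or the answer, from the batch weights per 100.0 pbw of glass.
Oxide mass targets, per 100.0 pbw glass melt:
  B2O3: 17.72% × 100.0 = 17.72 pbw
  MgO: 28.95% × 100.0 = 28.95 pbw
  ZrO2: 4.263% × 100.0 = 4.263 pbw
  SiO2: 49.07% × 100.0 = 49.07 pbw
Verifying the oxide balance working from each reported weight, at the basis given (delivered sums recover each target once rounding is allowed for):
  B2O3: 31.50·0.5625 = 17.72 pbw (target 17.72 pbw)
  MgO: 73.91·0.3144 + 11.97·0.4774 = 28.95 pbw (target 28.95 pbw)
  ZrO2: 6.364·0.6699 = 4.263 pbw (target 4.263 pbw)
  SiO2: 73.91·0.6356 + 6.364·0.3291 = 49.07 pbw (target 49.07 pbw)
Glass-mass sanity pass: batch Σ − ignition loss = 100.0 pbw (summing oxide targets gives 100.0 pbw; stated basis 100.0 pbw — deltas are rounding alone).
Total batch = Σ batch = 123.7 pbw; Σ batch·LOI gives LOI loss = 23.74 pbw; yield, glass over the total, = 80.82%.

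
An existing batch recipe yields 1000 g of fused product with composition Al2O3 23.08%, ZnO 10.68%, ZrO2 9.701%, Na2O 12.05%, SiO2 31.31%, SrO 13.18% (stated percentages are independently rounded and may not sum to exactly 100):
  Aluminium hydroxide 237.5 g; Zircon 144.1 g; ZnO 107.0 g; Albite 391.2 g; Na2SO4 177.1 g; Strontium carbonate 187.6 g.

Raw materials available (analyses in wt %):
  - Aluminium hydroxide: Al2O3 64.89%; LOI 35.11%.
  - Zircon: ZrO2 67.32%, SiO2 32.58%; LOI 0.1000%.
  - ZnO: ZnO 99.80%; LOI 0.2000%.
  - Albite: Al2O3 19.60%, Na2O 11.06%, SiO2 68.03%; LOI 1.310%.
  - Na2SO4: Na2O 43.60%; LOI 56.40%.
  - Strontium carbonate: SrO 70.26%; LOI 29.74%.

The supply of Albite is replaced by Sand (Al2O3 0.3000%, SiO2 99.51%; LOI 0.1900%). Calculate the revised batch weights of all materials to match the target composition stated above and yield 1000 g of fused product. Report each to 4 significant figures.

Revised batch per 1000 g fused product:
  Aluminium hydroxide: 354.4 g
  Zircon: 144.1 g
  ZnO: 107.0 g
  Sand: 267.5 g
  Na2SO4: 276.4 g
  Strontium carbonate: 187.6 g
Total batch = 1337 g; LOI loss = 337.0 g

Values along the way are printed, with 4-significant-figure rounding, in the working. The working math maintains exact precision from start to finish — each reported number carries a single rounding — derived quantities, including glass mass, LOI, the six compositions, the yield, totals, are re-derived using the weight values per 1000 g of glass at full float precision, exactly as printed in either problem or answer.
Target oxide masses per 1000 g fused product:
  Al2O3: 23.08% × 1000 = 230.8 g
  ZnO: 10.68% × 1000 = 106.8 g
  ZrO2: 9.701% × 1000 = 97.01 g
  Na2O: 12.05% × 1000 = 120.5 g
  SiO2: 31.31% × 1000 = 313.1 g
  SrO: 13.18% × 1000 = 131.8 g
Verifying the oxide balance per the reported batch figures, relative to the basis at hand (oxide sums agree with the targets up to rounding of the answer):
  Al2O3: 354.4·0.6489 + 267.5·0.003000 = 230.8 g (target 230.8 g)
  ZnO: 107.0·0.9980 = 106.8 g (target 106.8 g)
  ZrO2: 144.1·0.6732 = 97.01 g (target 97.01 g)
  Na2O: 276.4·0.4360 = 120.5 g (target 120.5 g)
  SiO2: 144.1·0.3258 + 267.5·0.9951 = 313.1 g (target 313.1 g)
  SrO: 187.6·0.7026 = 131.8 g (target 131.8 g)
Glass-mass sanity pass: Σ batch − LOI loss = 1000 g (targets for the oxides total 1000 g; against the stated basis, 1000 g — gaps are rounding artifacts).
Whole-batch sum: Σ batch = 1337 g; loss to ignition Σ batch·LOI = 337.0 g; yield = glass ÷ total batch = 74.80%.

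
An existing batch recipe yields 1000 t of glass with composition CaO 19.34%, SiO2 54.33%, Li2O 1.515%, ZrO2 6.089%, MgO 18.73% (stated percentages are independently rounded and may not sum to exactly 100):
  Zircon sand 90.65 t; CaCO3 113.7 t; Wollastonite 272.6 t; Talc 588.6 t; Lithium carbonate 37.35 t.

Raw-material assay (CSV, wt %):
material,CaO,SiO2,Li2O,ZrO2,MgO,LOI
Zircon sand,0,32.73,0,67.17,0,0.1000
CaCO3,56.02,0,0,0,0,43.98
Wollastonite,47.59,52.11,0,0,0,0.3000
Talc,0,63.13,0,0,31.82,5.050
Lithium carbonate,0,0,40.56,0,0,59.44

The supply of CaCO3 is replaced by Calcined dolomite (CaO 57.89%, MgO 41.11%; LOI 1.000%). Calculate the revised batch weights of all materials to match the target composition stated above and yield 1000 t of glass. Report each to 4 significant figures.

Each numeric step maintains full float precision from first step to last — values along the way appear with 4-significant-digit rounding across the worked steps. Every reported figure includes exactly one rounding; the derived quantities (glass mass, totals, ignition loss, the yield, the five compositions) are computed at full precision using the weight values for 1000 t of glass, as given in the problem or the answer.
Oxide-by-oxide targets in 1000 t glass:
  CaO: 19.34% × 1000 = 193.4 t
  SiO2: 54.33% × 1000 = 543.3 t
  Li2O: 1.515% × 1000 = 15.15 t
  ZrO2: 6.089% × 1000 = 60.89 t
  MgO: 18.73% × 1000 = 187.3 t
Verifying the oxide balance with the batch weights as given, at the basis given (target by target, the sums agree inside rounding margins):
  CaO: 48.11·0.5789 + 347.9·0.4759 = 193.4 t (target 193.4 t)
  SiO2: 90.65·0.3273 + 347.9·0.5211 + 526.5·0.6313 = 543.3 t (target 543.3 t)
  Li2O: 37.35·0.4056 = 15.15 t (target 15.15 t)
  ZrO2: 90.65·0.6717 = 60.89 t (target 60.89 t)
  MgO: 48.11·0.4111 + 526.5·0.3182 = 187.3 t (target 187.3 t)
Glass-mass bookkeeping: batch total minus LOI = 1000 t (targets for the oxides total 1000 t; basis as stated: 1000 t — a pure rounding effect).
Summing the batch: Σ batch = 1051 t; ignition loss, Σ(batch × LOI) = 50.40 t; the yield ratio, glass ÷ batch: 95.20%.

Revised batch per 1000 t glass:
  Zircon sand: 90.65 t
  Calcined dolomite: 48.11 t
  Wollastonite: 347.9 t
  Talc: 526.5 t
  Lithium carbonate: 37.35 t
Total batch = 1051 t; LOI loss = 50.40 t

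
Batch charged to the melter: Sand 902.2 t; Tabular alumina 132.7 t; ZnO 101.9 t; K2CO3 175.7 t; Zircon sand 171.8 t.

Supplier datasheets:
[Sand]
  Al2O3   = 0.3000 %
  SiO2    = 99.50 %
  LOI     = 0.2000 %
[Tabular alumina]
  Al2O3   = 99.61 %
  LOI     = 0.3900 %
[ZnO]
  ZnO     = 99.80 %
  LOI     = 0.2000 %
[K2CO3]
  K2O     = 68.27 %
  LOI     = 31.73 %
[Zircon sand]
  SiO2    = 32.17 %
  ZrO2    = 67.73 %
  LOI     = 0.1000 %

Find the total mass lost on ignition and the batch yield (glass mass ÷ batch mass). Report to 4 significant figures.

LOI loss = 58.45 t; glass = 1426 t; yield = 96.06%

All arithmetic maintains exact precision in every operation — mid-chain values are printed, rounded to 4 significant figures, in the working; exactly one rounding lands on each reported number; the derived quantities are computed from the weighed amounts per 1426 t of glass in full float precision (the totals, ignition loss, five oxide percentages, net glass mass, the yield), as given in the question or the answer.
LOI of each material in turn:
  Sand: 902.2 × 0.002000 = 1.804 t
  Tabular alumina: 132.7 × 0.003900 = 0.5175 t
  ZnO: 101.9 × 0.002000 = 0.2038 t
  K2CO3: 175.7 × 0.3173 = 55.75 t
  Zircon sand: 171.8 × 0.001000 = 0.1718 t
Total LOI = 58.45 t
Glass = batch − LOI = 1484 − 58.45 = 1426 t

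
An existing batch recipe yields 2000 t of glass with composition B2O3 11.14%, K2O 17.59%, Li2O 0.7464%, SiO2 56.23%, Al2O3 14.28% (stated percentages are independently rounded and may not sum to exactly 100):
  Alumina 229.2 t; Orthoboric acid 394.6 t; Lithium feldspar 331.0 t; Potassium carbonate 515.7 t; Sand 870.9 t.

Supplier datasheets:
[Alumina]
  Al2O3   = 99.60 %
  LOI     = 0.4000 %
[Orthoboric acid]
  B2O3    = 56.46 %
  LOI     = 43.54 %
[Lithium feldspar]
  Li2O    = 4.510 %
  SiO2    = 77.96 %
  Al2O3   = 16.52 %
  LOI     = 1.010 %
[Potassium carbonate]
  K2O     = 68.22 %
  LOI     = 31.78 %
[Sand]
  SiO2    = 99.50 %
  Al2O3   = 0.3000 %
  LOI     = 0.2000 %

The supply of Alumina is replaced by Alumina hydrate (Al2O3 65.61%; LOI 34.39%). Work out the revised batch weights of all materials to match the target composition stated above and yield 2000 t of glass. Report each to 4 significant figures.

Revised batch per 2000 t glass:
  Alumina hydrate: 348.0 t
  Orthoboric acid: 394.6 t
  Lithium feldspar: 331.0 t
  Potassium carbonate: 515.7 t
  Sand: 870.9 t
Total batch = 2460 t; LOI loss = 460.5 t

Rounding to 4 significant digits applies to each intermediate as displayed. All arithmetic carries exact precision end to end. Every reported figure takes just one rounding. All derived quantities (ignition loss, the five compositions, totals, glass mass, the yield) are rebuilt in exact precision starting from the weights for 2000 t of glass, as given in the problem or answer text.
The oxide mass targets at 2000 t glass:
  B2O3: 11.14% × 2000 = 222.8 t
  K2O: 17.59% × 2000 = 351.8 t
  Li2O: 0.7464% × 2000 = 14.93 t
  SiO2: 56.23% × 2000 = 1125 t
  Al2O3: 14.28% × 2000 = 285.6 t
A balance pass over the oxides, working from each reported weight, versus the basis set out (target by target, the sums agree exact up to rounding of places):
  B2O3: 394.6·0.5646 = 222.8 t (target 222.8 t)
  K2O: 515.7·0.6822 = 351.8 t (target 351.8 t)
  Li2O: 331.0·0.04510 = 14.93 t (target 14.93 t)
  SiO2: 331.0·0.7796 + 870.9·0.9950 = 1125 t (target 1125 t)
  Al2O3: 348.0·0.6561 + 331.0·0.1652 + 870.9·0.003000 = 285.6 t (target 285.6 t)
Glass-mass bookkeeping: total charge less LOI = 2000 t (per-oxide target masses sum to 2000 t; versus the stated basis of 2000 t — a pure rounding effect).
Whole-batch sum: Σ batch = 2460 t; LOI removed, Σ of batch·LOI: 460.5 t; yield: glass divided by total = 81.28%.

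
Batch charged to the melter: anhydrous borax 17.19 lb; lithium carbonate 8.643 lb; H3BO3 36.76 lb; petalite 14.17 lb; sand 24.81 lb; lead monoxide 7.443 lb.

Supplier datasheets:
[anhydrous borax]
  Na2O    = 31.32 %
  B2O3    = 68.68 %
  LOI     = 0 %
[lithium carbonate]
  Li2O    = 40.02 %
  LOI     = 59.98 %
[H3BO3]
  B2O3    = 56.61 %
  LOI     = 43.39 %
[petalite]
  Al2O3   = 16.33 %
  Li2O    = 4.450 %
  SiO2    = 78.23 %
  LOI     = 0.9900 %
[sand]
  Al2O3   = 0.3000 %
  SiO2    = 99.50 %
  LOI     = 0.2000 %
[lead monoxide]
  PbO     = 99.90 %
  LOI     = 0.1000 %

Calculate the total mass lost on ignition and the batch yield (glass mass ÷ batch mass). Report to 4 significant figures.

LOI loss = 21.33 lb; glass = 87.68 lb; yield = 80.43%

All internal work runs at full float precision end to end. Working values are displayed, with 4-significant-digit rounding, within the worked lines. Every reported result is rounded a single time. Derived quantities are recomputed at full float precision (totals, the six compositions, glass mass, ignition loss, yield) from the batch weights at 87.68 lb of glass as they appear in the question or the answer.
Loss on ignition, line by line:
  anhydrous borax: 17.19 × 0 = 0 lb
  lithium carbonate: 8.643 × 0.5998 = 5.184 lb
  H3BO3: 36.76 × 0.4339 = 15.95 lb
  petalite: 14.17 × 0.009900 = 0.1403 lb
  sand: 24.81 × 0.002000 = 0.04962 lb
  lead monoxide: 7.443 × 0.001000 = 0.007443 lb
Total LOI = 21.33 lb
Glass = batch − LOI = 109.0 − 21.33 = 87.68 lb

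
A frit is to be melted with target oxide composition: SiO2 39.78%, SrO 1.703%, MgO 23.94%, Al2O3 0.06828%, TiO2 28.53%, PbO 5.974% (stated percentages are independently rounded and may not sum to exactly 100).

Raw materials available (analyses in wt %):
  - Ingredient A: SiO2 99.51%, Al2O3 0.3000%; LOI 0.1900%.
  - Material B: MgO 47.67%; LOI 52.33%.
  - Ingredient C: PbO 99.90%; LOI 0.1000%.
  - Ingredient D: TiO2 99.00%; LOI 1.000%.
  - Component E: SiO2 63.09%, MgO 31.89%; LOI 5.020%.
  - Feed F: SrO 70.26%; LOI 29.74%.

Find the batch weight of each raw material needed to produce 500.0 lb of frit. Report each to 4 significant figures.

Batch per 500.0 lb frit:
  Ingredient A: 113.8 lb
  Material B: 160.3 lb
  Ingredient C: 29.90 lb
  Ingredient D: 144.1 lb
  Component E: 135.8 lb
  Feed F: 12.12 lb
Total batch = 596.0 lb; LOI loss = 95.99 lb; yield = 83.89%

Exact precision is maintained all the way through. Values along the way are displayed, with 4-significant-figure rounding, within the worked lines — each reported result is rounded just once. The derived quantities (the yield, the six compositions, LOI, the totals, glass mass) are computed in full precision using the weight values on 500.0 lb of glass, as they appear in problem or answer.
Target oxide masses per 500.0 lb frit:
  SiO2: 39.78% × 500.0 = 198.9 lb
  SrO: 1.703% × 500.0 = 8.515 lb
  MgO: 23.94% × 500.0 = 119.7 lb
  Al2O3: 0.06828% × 500.0 = 0.3414 lb
  TiO2: 28.53% × 500.0 = 142.6 lb
  PbO: 5.974% × 500.0 = 29.87 lb
Balance tally, oxide-wise, on the weights just shown, at the basis given (summed amounts equal target values exact up to rounding of places):
  SiO2: 113.8·0.9951 + 135.8·0.6309 = 198.9 lb (target 198.9 lb)
  SrO: 12.12·0.7026 = 8.516 lb (target 8.515 lb)
  MgO: 160.3·0.4767 + 135.8·0.3189 = 119.7 lb (target 119.7 lb)
  Al2O3: 113.8·0.003000 = 0.3414 lb (target 0.3414 lb)
  TiO2: 144.1·0.9900 = 142.7 lb (target 142.6 lb)
  PbO: 29.90·0.9990 = 29.87 lb (target 29.87 lb)
Glass-mass bookkeeping: total charge less LOI = 500.0 lb (oxide target masses add up to 500.0 lb; basis as stated: 500.0 lb — any gap is answer rounding).
Batch total: Σ batch = 596.0 lb; LOI loss = Σ batch·LOI = 95.99 lb; the yield ratio, glass ÷ batch: 83.89%.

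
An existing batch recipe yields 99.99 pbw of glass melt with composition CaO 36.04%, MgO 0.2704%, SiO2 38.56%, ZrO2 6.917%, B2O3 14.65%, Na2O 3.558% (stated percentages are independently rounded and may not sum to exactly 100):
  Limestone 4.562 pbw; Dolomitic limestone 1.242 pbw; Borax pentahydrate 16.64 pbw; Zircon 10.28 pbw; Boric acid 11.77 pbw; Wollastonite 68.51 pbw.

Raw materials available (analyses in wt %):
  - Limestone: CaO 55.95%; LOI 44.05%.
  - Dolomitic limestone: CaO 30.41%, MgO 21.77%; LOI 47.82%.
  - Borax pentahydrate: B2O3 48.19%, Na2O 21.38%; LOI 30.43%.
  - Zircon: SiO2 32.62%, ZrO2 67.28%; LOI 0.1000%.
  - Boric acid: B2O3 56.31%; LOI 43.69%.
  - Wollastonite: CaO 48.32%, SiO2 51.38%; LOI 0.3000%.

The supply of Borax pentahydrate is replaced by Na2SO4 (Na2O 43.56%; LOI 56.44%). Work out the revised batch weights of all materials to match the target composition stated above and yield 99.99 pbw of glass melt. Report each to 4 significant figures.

Working values are displayed (rounded to 4 significant figures) as written. All arithmetic holds full float precision throughout; each reported result is rounded a single time. All derived quantities (net glass mass, yield, the six compositions, LOI, totals) are recomputed from the weighed amounts on 99.99 pbw of glass at exact precision as they appear in problem or answer.
Oxide mass targets, per 99.99 pbw glass melt:
  CaO: 36.04% × 99.99 = 36.04 pbw
  MgO: 0.2704% × 99.99 = 0.2704 pbw
  SiO2: 38.56% × 99.99 = 38.56 pbw
  ZrO2: 6.917% × 99.99 = 6.916 pbw
  B2O3: 14.65% × 99.99 = 14.65 pbw
  Na2O: 3.558% × 99.99 = 3.558 pbw
Per-oxide balance check working from each reported weight, relative to the basis at hand (sums match the target masses up to rounding of the answer):
  CaO: 4.562·0.5595 + 1.242·0.3041 + 68.51·0.4832 = 36.03 pbw (target 36.04 pbw)
  MgO: 1.242·0.2177 = 0.2704 pbw (target 0.2704 pbw)
  SiO2: 10.28·0.3262 + 68.51·0.5138 = 38.55 pbw (target 38.56 pbw)
  ZrO2: 10.28·0.6728 = 6.916 pbw (target 6.916 pbw)
  B2O3: 26.01·0.5631 = 14.65 pbw (target 14.65 pbw)
  Na2O: 8.167·0.4356 = 3.558 pbw (target 3.558 pbw)
The glass-mass cross-check: batch total minus LOI = 99.98 pbw (per-oxide target masses sum to 99.99 pbw; against the stated basis, 99.99 pbw — rounding explains the deltas).
Batch grand total — Σ batch = 118.8 pbw; LOI loss = Σ batch·LOI = 18.79 pbw; yield = glass ÷ total batch = 84.18%.

Revised batch per 99.99 pbw glass melt:
  Limestone: 4.562 pbw
  Dolomitic limestone: 1.242 pbw
  Na2SO4: 8.167 pbw
  Zircon: 10.28 pbw
  Boric acid: 26.01 pbw
  Wollastonite: 68.51 pbw
Total batch = 118.8 pbw; LOI loss = 18.79 pbw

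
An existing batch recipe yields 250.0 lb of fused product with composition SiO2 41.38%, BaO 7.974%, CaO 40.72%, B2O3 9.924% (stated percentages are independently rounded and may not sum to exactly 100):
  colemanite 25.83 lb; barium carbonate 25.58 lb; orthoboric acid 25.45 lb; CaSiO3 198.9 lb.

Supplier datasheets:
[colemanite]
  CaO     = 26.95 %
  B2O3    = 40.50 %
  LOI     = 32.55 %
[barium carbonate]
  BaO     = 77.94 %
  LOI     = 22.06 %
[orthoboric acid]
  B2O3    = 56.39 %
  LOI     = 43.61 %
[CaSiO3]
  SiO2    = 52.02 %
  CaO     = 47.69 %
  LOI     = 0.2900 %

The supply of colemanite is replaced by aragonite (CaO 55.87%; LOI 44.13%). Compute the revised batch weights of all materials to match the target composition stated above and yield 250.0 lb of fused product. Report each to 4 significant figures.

Revised batch per 250.0 lb fused product:
  aragonite: 12.46 lb
  barium carbonate: 25.58 lb
  orthoboric acid: 44.00 lb
  CaSiO3: 198.9 lb
Total batch = 280.9 lb; LOI loss = 30.91 lb

Each numeric step keeps exact precision end to end — mid-chain values are printed rounded to 4 significant digits alongside each step; every reported result takes just one rounding — the derived quantities, including totals, LOI, glass mass, four oxide percentages, yield, are rebuilt from the batch weights per 250.0 lb of glass in full precision precisely as stated by question or answer.
Oxide mass targets, per 250.0 lb fused product:
  SiO2: 41.38% × 250.0 = 103.4 lb
  BaO: 7.974% × 250.0 = 19.93 lb
  CaO: 40.72% × 250.0 = 101.8 lb
  B2O3: 9.924% × 250.0 = 24.81 lb
Mass-balance tally per oxide given the weights on record, for the quoted basis mass (each sum matches its target mass exact up to rounding of places):
  SiO2: 198.9·0.5202 = 103.5 lb (target 103.4 lb)
  BaO: 25.58·0.7794 = 19.94 lb (target 19.93 lb)
  CaO: 12.46·0.5587 + 198.9·0.4769 = 101.8 lb (target 101.8 lb)
  B2O3: 44.00·0.5639 = 24.81 lb (target 24.81 lb)
Glass mass check: batch total minus LOI = 250.0 lb (targets for the oxides total 250.0 lb; with the basis standing at 250.0 lb — deltas are rounding alone).
Summing the batch: Σ batch = 280.9 lb; the LOI term Σ batch·LOI equals 30.91 lb; yield = glass ÷ total batch = 89.00%.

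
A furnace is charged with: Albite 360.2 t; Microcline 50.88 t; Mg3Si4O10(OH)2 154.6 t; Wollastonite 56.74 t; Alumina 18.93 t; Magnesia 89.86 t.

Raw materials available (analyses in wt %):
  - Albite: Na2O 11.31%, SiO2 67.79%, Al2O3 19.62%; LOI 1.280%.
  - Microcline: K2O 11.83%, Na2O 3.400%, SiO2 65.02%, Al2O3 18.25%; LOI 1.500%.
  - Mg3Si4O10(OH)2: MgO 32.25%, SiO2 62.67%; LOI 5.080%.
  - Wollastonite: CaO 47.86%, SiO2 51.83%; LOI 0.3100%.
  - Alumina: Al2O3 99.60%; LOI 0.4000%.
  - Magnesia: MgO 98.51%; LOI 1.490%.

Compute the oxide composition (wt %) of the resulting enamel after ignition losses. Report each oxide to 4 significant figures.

Glass mass = 716.4 t (batch 731.2 − LOI 14.82).
Composition: K2O 0.8402%, CaO 3.791%, Na2O 5.928%, MgO 19.32%, SiO2 56.33%, Al2O3 13.79%

The intermediate values appear (rounded to four significant digits) within the worked lines; all internal work carries full precision at every stage; a single rounding yields every reported figure. Derived quantities (the six compositions, LOI, net glass mass, the yield, the totals) are rebuilt at full precision starting from the weights per 716.4 t of glass as set out in problem or answer.
What the batch supplies per oxide:
  K2O: 50.88·0.1183 = 6.019 t
  CaO: 56.74·0.4786 = 27.16 t
  Na2O: 360.2·0.1131 + 50.88·0.03400 = 42.47 t
  MgO: 154.6·0.3225 + 89.86·0.9851 = 138.4 t
  SiO2: 360.2·0.6779 + 50.88·0.6502 + 154.6·0.6267 + 56.74·0.5183 = 403.6 t
  Al2O3: 360.2·0.1962 + 50.88·0.1825 + 18.93·0.9960 = 98.81 t
LOI: 360.2·0.01280 + 50.88·0.01500 + 154.6·0.05080 + 56.74·0.003100 + 18.93·0.004000 + 89.86·0.01490 = 14.82 t
Resulting glass, batch − LOI: 731.2 − 14.82 = 716.4 t (matching Σ of the oxides)
oxide / glass × 100 gives the wt %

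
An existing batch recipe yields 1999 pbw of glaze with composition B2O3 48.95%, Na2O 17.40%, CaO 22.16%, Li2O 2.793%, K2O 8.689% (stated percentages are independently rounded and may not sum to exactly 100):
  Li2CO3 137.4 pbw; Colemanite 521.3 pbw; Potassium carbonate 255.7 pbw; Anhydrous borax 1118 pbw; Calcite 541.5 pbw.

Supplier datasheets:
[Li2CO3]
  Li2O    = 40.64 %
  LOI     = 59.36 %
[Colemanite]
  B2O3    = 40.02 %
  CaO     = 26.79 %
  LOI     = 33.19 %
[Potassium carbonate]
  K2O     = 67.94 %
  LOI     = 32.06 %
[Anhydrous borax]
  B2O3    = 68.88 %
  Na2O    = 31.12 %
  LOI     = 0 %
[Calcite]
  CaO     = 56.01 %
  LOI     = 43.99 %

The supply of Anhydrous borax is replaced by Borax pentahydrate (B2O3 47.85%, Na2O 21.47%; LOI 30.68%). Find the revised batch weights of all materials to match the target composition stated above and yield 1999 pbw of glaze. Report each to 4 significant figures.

Revised batch per 1999 pbw glaze:
  Li2CO3: 137.4 pbw
  Colemanite: 508.0 pbw
  Potassium carbonate: 255.7 pbw
  Borax pentahydrate: 1620 pbw
  Calcite: 547.9 pbw
Total batch = 3069 pbw; LOI loss = 1070 pbw

All arithmetic runs at full float precision at every stage — working values appear, with 4-significant-digit rounding, in the working. Each reported result sees exactly one rounding — the derived quantities are re-derived starting from the weights at 1999 pbw of glass in exact precision (five oxide percentages, ignition loss, glass mass, totals, the yield), as quoted within the problem or answer text.
Target masses of each oxide per 1999 pbw glaze:
  B2O3: 48.95% × 1999 = 978.5 pbw
  Na2O: 17.40% × 1999 = 347.8 pbw
  CaO: 22.16% × 1999 = 443.0 pbw
  Li2O: 2.793% × 1999 = 55.83 pbw
  K2O: 8.689% × 1999 = 173.7 pbw
Sums-versus-targets review from the weights as reported, on the stated basis (summed amounts equal target values within answer rounding):
  B2O3: 508.0·0.4002 + 1620·0.4785 = 978.5 pbw (target 978.5 pbw)
  Na2O: 1620·0.2147 = 347.8 pbw (target 347.8 pbw)
  CaO: 508.0·0.2679 + 547.9·0.5601 = 443.0 pbw (target 443.0 pbw)
  Li2O: 137.4·0.4064 = 55.84 pbw (target 55.83 pbw)
  K2O: 255.7·0.6794 = 173.7 pbw (target 173.7 pbw)
Consistency of the glass mass: Σ batch − LOI loss = 1999 pbw (per-oxide target masses sum to 1999 pbw; stated basis 1999 pbw — any gap is answer rounding).
Batch total: Σ batch = 3069 pbw; LOI loss = Σ batch·LOI = 1070 pbw; as yield: glass ÷ batch → 65.13%.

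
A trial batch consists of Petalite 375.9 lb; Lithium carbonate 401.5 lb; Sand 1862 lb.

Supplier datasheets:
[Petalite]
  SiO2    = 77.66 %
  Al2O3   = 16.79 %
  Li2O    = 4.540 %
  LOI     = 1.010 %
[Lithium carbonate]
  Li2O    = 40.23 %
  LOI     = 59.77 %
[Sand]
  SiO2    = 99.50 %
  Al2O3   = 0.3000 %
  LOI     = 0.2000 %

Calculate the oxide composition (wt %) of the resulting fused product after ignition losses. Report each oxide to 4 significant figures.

All arithmetic runs at exact precision through the solve; values along the way are shown rounded to 4 significant digits on the page. Every reported figure carries a single rounding. All derived quantities (the three compositions, net glass mass, yield, the totals, LOI) are recomputed from the batch weights for 2392 lb of glass at full float precision as written in the question or the answer.
Oxide-by-oxide delivered mass:
  SiO2: 375.9·0.7766 + 1862·0.9950 = 2145 lb
  Al2O3: 375.9·0.1679 + 1862·0.003000 = 68.70 lb
  Li2O: 375.9·0.04540 + 401.5·0.4023 = 178.6 lb
LOI: 375.9·0.01010 + 401.5·0.5977 + 1862·0.002000 = 247.5 lb
Resulting glass, batch − LOI: 2639 − 247.5 = 2392 lb (the oxide masses sum to this)
each oxide over glass, ×100, is wt %

Glass mass = 2392 lb (batch 2639 − LOI 247.5).
Composition: SiO2 89.66%, Al2O3 2.872%, Li2O 7.466%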